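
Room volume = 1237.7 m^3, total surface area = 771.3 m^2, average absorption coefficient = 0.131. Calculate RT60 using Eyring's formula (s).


Given values:
  V = 1237.7 m^3, S = 771.3 m^2, alpha = 0.131
Formula: RT60 = 0.161 * V / (-S * ln(1 - alpha))
Compute ln(1 - 0.131) = ln(0.869) = -0.140412
Denominator: -771.3 * -0.140412 = 108.2998
Numerator: 0.161 * 1237.7 = 199.2697
RT60 = 199.2697 / 108.2998 = 1.84

1.84 s


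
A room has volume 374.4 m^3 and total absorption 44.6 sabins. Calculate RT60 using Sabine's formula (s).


Given values:
  V = 374.4 m^3
  A = 44.6 sabins
Formula: RT60 = 0.161 * V / A
Numerator: 0.161 * 374.4 = 60.2784
RT60 = 60.2784 / 44.6 = 1.352

1.352 s


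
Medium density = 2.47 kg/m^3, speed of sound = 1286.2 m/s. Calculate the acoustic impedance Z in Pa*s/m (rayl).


Given values:
  rho = 2.47 kg/m^3
  c = 1286.2 m/s
Formula: Z = rho * c
Z = 2.47 * 1286.2
Z = 3176.91

3176.91 rayl


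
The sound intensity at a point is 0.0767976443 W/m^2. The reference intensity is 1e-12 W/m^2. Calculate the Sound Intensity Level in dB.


Given values:
  I = 0.0767976443 W/m^2
  I_ref = 1e-12 W/m^2
Formula: SIL = 10 * log10(I / I_ref)
Compute ratio: I / I_ref = 76797644300
Compute log10: log10(76797644300) = 10.885348
Multiply: SIL = 10 * 10.885348 = 108.85

108.85 dB


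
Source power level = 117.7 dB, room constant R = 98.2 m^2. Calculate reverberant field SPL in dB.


Given values:
  Lw = 117.7 dB, R = 98.2 m^2
Formula: SPL = Lw + 10 * log10(4 / R)
Compute 4 / R = 4 / 98.2 = 0.040733
Compute 10 * log10(0.040733) = -13.9005
SPL = 117.7 + (-13.9005) = 103.8

103.8 dB


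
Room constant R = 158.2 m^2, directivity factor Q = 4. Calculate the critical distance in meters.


Given values:
  R = 158.2 m^2, Q = 4
Formula: d_c = 0.141 * sqrt(Q * R)
Compute Q * R = 4 * 158.2 = 632.8
Compute sqrt(632.8) = 25.1555
d_c = 0.141 * 25.1555 = 3.547

3.547 m


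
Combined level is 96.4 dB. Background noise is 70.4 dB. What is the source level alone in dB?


Given values:
  L_total = 96.4 dB, L_bg = 70.4 dB
Formula: L_source = 10 * log10(10^(L_total/10) - 10^(L_bg/10))
Convert to linear:
  10^(96.4/10) = 4365158322.4017
  10^(70.4/10) = 10964781.9614
Difference: 4365158322.4017 - 10964781.9614 = 4354193540.4403
L_source = 10 * log10(4354193540.4403) = 96.39

96.39 dB


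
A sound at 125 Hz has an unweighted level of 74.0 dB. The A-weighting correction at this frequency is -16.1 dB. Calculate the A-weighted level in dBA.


Given values:
  SPL = 74.0 dB
  A-weighting at 125 Hz = -16.1 dB
Formula: L_A = SPL + A_weight
L_A = 74.0 + (-16.1)
L_A = 57.9

57.9 dBA


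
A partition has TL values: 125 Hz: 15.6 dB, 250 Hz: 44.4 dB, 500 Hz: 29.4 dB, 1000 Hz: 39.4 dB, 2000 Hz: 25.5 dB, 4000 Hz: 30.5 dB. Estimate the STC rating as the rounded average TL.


Given TL values at each frequency:
  125 Hz: 15.6 dB
  250 Hz: 44.4 dB
  500 Hz: 29.4 dB
  1000 Hz: 39.4 dB
  2000 Hz: 25.5 dB
  4000 Hz: 30.5 dB
Formula: STC ~ round(average of TL values)
Sum = 15.6 + 44.4 + 29.4 + 39.4 + 25.5 + 30.5 = 184.8
Average = 184.8 / 6 = 30.8
Rounded: 31

31


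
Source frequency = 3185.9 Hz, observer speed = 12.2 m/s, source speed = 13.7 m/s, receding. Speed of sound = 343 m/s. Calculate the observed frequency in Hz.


Given values:
  f_s = 3185.9 Hz, v_o = 12.2 m/s, v_s = 13.7 m/s
  Direction: receding
Formula: f_o = f_s * (c - v_o) / (c + v_s)
Numerator: c - v_o = 343 - 12.2 = 330.8
Denominator: c + v_s = 343 + 13.7 = 356.7
f_o = 3185.9 * 330.8 / 356.7 = 2954.57

2954.57 Hz


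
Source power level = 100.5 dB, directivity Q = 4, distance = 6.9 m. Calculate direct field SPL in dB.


Given values:
  Lw = 100.5 dB, Q = 4, r = 6.9 m
Formula: SPL = Lw + 10 * log10(Q / (4 * pi * r^2))
Compute 4 * pi * r^2 = 4 * pi * 6.9^2 = 598.2849
Compute Q / denom = 4 / 598.2849 = 0.00668578
Compute 10 * log10(0.00668578) = -21.7485
SPL = 100.5 + (-21.7485) = 78.75

78.75 dB


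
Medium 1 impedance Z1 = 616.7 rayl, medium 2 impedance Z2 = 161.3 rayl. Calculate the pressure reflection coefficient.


Given values:
  Z1 = 616.7 rayl, Z2 = 161.3 rayl
Formula: R = (Z2 - Z1) / (Z2 + Z1)
Numerator: Z2 - Z1 = 161.3 - 616.7 = -455.4
Denominator: Z2 + Z1 = 161.3 + 616.7 = 778.0
R = -455.4 / 778.0 = -0.5853

-0.5853


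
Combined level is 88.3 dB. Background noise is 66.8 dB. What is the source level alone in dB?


Given values:
  L_total = 88.3 dB, L_bg = 66.8 dB
Formula: L_source = 10 * log10(10^(L_total/10) - 10^(L_bg/10))
Convert to linear:
  10^(88.3/10) = 676082975.392
  10^(66.8/10) = 4786300.9232
Difference: 676082975.392 - 4786300.9232 = 671296674.4688
L_source = 10 * log10(671296674.4688) = 88.27

88.27 dB


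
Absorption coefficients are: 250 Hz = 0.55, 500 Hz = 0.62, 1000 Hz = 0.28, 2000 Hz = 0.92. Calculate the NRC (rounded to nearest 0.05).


Given values:
  a_250 = 0.55, a_500 = 0.62
  a_1000 = 0.28, a_2000 = 0.92
Formula: NRC = (a250 + a500 + a1000 + a2000) / 4
Sum = 0.55 + 0.62 + 0.28 + 0.92 = 2.37
NRC = 2.37 / 4 = 0.5925
Rounded to nearest 0.05: 0.6

0.6


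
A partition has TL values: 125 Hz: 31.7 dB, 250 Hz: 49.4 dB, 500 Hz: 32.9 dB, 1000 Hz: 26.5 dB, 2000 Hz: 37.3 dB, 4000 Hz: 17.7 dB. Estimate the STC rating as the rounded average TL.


Given TL values at each frequency:
  125 Hz: 31.7 dB
  250 Hz: 49.4 dB
  500 Hz: 32.9 dB
  1000 Hz: 26.5 dB
  2000 Hz: 37.3 dB
  4000 Hz: 17.7 dB
Formula: STC ~ round(average of TL values)
Sum = 31.7 + 49.4 + 32.9 + 26.5 + 37.3 + 17.7 = 195.5
Average = 195.5 / 6 = 32.58
Rounded: 33

33


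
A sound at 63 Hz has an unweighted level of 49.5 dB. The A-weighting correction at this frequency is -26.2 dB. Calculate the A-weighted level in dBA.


Given values:
  SPL = 49.5 dB
  A-weighting at 63 Hz = -26.2 dB
Formula: L_A = SPL + A_weight
L_A = 49.5 + (-26.2)
L_A = 23.3

23.3 dBA


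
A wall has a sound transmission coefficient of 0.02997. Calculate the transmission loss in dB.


Given values:
  tau = 0.02997
Formula: TL = 10 * log10(1 / tau)
Compute 1 / tau = 1 / 0.02997 = 33.3667
Compute log10(33.3667) = 1.523313
TL = 10 * 1.523313 = 15.23

15.23 dB


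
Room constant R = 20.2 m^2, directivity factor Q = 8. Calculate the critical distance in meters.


Given values:
  R = 20.2 m^2, Q = 8
Formula: d_c = 0.141 * sqrt(Q * R)
Compute Q * R = 8 * 20.2 = 161.6
Compute sqrt(161.6) = 12.7122
d_c = 0.141 * 12.7122 = 1.792

1.792 m


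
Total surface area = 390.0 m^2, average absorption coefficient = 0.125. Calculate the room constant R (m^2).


Given values:
  S = 390.0 m^2, alpha = 0.125
Formula: R = S * alpha / (1 - alpha)
Numerator: 390.0 * 0.125 = 48.75
Denominator: 1 - 0.125 = 0.875
R = 48.75 / 0.875 = 55.71

55.71 m^2


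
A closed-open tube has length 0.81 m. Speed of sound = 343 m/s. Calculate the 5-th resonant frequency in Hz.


Given values:
  Tube type: closed-open, L = 0.81 m, c = 343 m/s, n = 5
Formula: f_n = (2n - 1) * c / (4 * L)
Compute 2n - 1 = 2*5 - 1 = 9
Compute 4 * L = 4 * 0.81 = 3.24
f = 9 * 343 / 3.24
f = 952.78

952.78 Hz


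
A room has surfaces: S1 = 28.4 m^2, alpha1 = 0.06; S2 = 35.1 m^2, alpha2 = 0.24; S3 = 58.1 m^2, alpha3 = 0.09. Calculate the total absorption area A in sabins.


Given surfaces:
  Surface 1: 28.4 * 0.06 = 1.704
  Surface 2: 35.1 * 0.24 = 8.424
  Surface 3: 58.1 * 0.09 = 5.229
Formula: A = sum(Si * alpha_i)
A = 1.704 + 8.424 + 5.229
A = 15.36

15.36 sabins


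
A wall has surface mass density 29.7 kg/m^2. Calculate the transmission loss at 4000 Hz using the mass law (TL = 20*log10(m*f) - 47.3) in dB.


Given values:
  m = 29.7 kg/m^2, f = 4000 Hz
Formula: TL = 20 * log10(m * f) - 47.3
Compute m * f = 29.7 * 4000 = 118800.0
Compute log10(118800.0) = 5.074816
Compute 20 * 5.074816 = 101.4963
TL = 101.4963 - 47.3 = 54.2

54.2 dB


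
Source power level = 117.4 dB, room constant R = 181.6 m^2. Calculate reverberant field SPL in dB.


Given values:
  Lw = 117.4 dB, R = 181.6 m^2
Formula: SPL = Lw + 10 * log10(4 / R)
Compute 4 / R = 4 / 181.6 = 0.022026
Compute 10 * log10(0.022026) = -16.5706
SPL = 117.4 + (-16.5706) = 100.83

100.83 dB


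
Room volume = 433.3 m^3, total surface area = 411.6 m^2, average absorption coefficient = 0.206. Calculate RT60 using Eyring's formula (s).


Given values:
  V = 433.3 m^3, S = 411.6 m^2, alpha = 0.206
Formula: RT60 = 0.161 * V / (-S * ln(1 - alpha))
Compute ln(1 - 0.206) = ln(0.794) = -0.230672
Denominator: -411.6 * -0.230672 = 94.9446
Numerator: 0.161 * 433.3 = 69.7613
RT60 = 69.7613 / 94.9446 = 0.735

0.735 s


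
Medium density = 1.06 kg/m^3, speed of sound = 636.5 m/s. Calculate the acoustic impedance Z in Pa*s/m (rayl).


Given values:
  rho = 1.06 kg/m^3
  c = 636.5 m/s
Formula: Z = rho * c
Z = 1.06 * 636.5
Z = 674.69

674.69 rayl


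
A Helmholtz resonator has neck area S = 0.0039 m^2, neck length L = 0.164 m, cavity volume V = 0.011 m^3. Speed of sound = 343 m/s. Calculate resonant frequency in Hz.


Given values:
  S = 0.0039 m^2, L = 0.164 m, V = 0.011 m^3, c = 343 m/s
Formula: f = (c / (2*pi)) * sqrt(S / (V * L))
Compute V * L = 0.011 * 0.164 = 0.001804
Compute S / (V * L) = 0.0039 / 0.001804 = 2.1619
Compute sqrt(2.1619) = 1.47034
Compute c / (2*pi) = 343 / 6.283185 = 54.590148
f = 54.590148 * 1.47034 = 80.27

80.27 Hz


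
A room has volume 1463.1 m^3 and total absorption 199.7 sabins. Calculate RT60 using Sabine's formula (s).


Given values:
  V = 1463.1 m^3
  A = 199.7 sabins
Formula: RT60 = 0.161 * V / A
Numerator: 0.161 * 1463.1 = 235.5591
RT60 = 235.5591 / 199.7 = 1.18

1.18 s


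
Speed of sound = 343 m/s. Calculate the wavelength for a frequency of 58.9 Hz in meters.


Given values:
  c = 343 m/s, f = 58.9 Hz
Formula: lambda = c / f
lambda = 343 / 58.9
lambda = 5.8234

5.8234 m


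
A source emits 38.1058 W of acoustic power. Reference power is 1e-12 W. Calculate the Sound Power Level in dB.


Given values:
  W = 38.1058 W
  W_ref = 1e-12 W
Formula: SWL = 10 * log10(W / W_ref)
Compute ratio: W / W_ref = 38105800000000
Compute log10: log10(38105800000000) = 13.580991
Multiply: SWL = 10 * 13.580991 = 135.81

135.81 dB


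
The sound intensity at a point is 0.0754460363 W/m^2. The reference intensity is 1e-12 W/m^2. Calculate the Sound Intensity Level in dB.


Given values:
  I = 0.0754460363 W/m^2
  I_ref = 1e-12 W/m^2
Formula: SIL = 10 * log10(I / I_ref)
Compute ratio: I / I_ref = 75446036300
Compute log10: log10(75446036300) = 10.877636
Multiply: SIL = 10 * 10.877636 = 108.78

108.78 dB


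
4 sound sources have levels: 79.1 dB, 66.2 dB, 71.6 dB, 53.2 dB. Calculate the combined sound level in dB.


Formula: L_total = 10 * log10( sum(10^(Li/10)) )
  Source 1: 10^(79.1/10) = 81283051.6164
  Source 2: 10^(66.2/10) = 4168693.8347
  Source 3: 10^(71.6/10) = 14454397.7075
  Source 4: 10^(53.2/10) = 208929.6131
Sum of linear values = 100115072.7717
L_total = 10 * log10(100115072.7717) = 80.0

80.0 dB


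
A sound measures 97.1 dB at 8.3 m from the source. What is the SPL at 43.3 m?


Given values:
  SPL1 = 97.1 dB, r1 = 8.3 m, r2 = 43.3 m
Formula: SPL2 = SPL1 - 20 * log10(r2 / r1)
Compute ratio: r2 / r1 = 43.3 / 8.3 = 5.2169
Compute log10: log10(5.2169) = 0.717413
Compute drop: 20 * 0.717413 = 14.3483
SPL2 = 97.1 - 14.3483 = 82.75

82.75 dB


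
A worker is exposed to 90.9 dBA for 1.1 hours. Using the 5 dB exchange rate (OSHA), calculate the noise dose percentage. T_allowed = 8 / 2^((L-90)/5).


Given values:
  L = 90.9 dBA, T = 1.1 hours
Formula: T_allowed = 8 / 2^((L - 90) / 5)
Compute exponent: (90.9 - 90) / 5 = 0.18
Compute 2^(0.18) = 1.132884
T_allowed = 8 / 1.132884 = 7.061623 hours
Dose = (T / T_allowed) * 100
Dose = (1.1 / 7.061623) * 100 = 15.58

15.58 %


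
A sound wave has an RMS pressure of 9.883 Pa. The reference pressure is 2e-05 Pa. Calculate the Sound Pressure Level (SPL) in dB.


Given values:
  p = 9.883 Pa
  p_ref = 2e-05 Pa
Formula: SPL = 20 * log10(p / p_ref)
Compute ratio: p / p_ref = 9.883 / 2e-05 = 494150
Compute log10: log10(494150) = 5.693859
Multiply: SPL = 20 * 5.693859 = 113.88

113.88 dB


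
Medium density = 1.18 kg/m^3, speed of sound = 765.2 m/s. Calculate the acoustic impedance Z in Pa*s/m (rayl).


Given values:
  rho = 1.18 kg/m^3
  c = 765.2 m/s
Formula: Z = rho * c
Z = 1.18 * 765.2
Z = 902.94

902.94 rayl


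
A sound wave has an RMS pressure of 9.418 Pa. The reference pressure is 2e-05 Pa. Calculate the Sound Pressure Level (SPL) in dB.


Given values:
  p = 9.418 Pa
  p_ref = 2e-05 Pa
Formula: SPL = 20 * log10(p / p_ref)
Compute ratio: p / p_ref = 9.418 / 2e-05 = 470900
Compute log10: log10(470900) = 5.672929
Multiply: SPL = 20 * 5.672929 = 113.46

113.46 dB


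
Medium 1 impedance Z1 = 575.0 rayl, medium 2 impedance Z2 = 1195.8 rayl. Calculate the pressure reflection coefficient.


Given values:
  Z1 = 575.0 rayl, Z2 = 1195.8 rayl
Formula: R = (Z2 - Z1) / (Z2 + Z1)
Numerator: Z2 - Z1 = 1195.8 - 575.0 = 620.8
Denominator: Z2 + Z1 = 1195.8 + 575.0 = 1770.8
R = 620.8 / 1770.8 = 0.3506

0.3506


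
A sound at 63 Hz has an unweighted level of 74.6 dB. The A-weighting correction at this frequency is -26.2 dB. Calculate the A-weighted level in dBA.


Given values:
  SPL = 74.6 dB
  A-weighting at 63 Hz = -26.2 dB
Formula: L_A = SPL + A_weight
L_A = 74.6 + (-26.2)
L_A = 48.4

48.4 dBA


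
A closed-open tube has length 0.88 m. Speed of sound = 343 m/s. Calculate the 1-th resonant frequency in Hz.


Given values:
  Tube type: closed-open, L = 0.88 m, c = 343 m/s, n = 1
Formula: f_n = (2n - 1) * c / (4 * L)
Compute 2n - 1 = 2*1 - 1 = 1
Compute 4 * L = 4 * 0.88 = 3.52
f = 1 * 343 / 3.52
f = 97.44

97.44 Hz


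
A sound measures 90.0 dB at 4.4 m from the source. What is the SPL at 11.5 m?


Given values:
  SPL1 = 90.0 dB, r1 = 4.4 m, r2 = 11.5 m
Formula: SPL2 = SPL1 - 20 * log10(r2 / r1)
Compute ratio: r2 / r1 = 11.5 / 4.4 = 2.6136
Compute log10: log10(2.6136) = 0.417239
Compute drop: 20 * 0.417239 = 8.3448
SPL2 = 90.0 - 8.3448 = 81.66

81.66 dB


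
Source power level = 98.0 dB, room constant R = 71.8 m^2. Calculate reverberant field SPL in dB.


Given values:
  Lw = 98.0 dB, R = 71.8 m^2
Formula: SPL = Lw + 10 * log10(4 / R)
Compute 4 / R = 4 / 71.8 = 0.05571
Compute 10 * log10(0.05571) = -12.5407
SPL = 98.0 + (-12.5407) = 85.46

85.46 dB


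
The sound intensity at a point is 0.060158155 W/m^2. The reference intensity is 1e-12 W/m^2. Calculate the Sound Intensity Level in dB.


Given values:
  I = 0.060158155 W/m^2
  I_ref = 1e-12 W/m^2
Formula: SIL = 10 * log10(I / I_ref)
Compute ratio: I / I_ref = 60158155000
Compute log10: log10(60158155000) = 10.779295
Multiply: SIL = 10 * 10.779295 = 107.79

107.79 dB


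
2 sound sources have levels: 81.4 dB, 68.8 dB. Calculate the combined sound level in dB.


Formula: L_total = 10 * log10( sum(10^(Li/10)) )
  Source 1: 10^(81.4/10) = 138038426.4603
  Source 2: 10^(68.8/10) = 7585775.7503
Sum of linear values = 145624202.2106
L_total = 10 * log10(145624202.2106) = 81.63

81.63 dB


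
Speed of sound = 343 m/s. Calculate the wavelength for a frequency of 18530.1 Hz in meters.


Given values:
  c = 343 m/s, f = 18530.1 Hz
Formula: lambda = c / f
lambda = 343 / 18530.1
lambda = 0.0185

0.0185 m


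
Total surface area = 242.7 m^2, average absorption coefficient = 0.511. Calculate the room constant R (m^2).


Given values:
  S = 242.7 m^2, alpha = 0.511
Formula: R = S * alpha / (1 - alpha)
Numerator: 242.7 * 0.511 = 124.0197
Denominator: 1 - 0.511 = 0.489
R = 124.0197 / 0.489 = 253.62

253.62 m^2


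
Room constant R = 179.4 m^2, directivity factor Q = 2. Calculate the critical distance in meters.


Given values:
  R = 179.4 m^2, Q = 2
Formula: d_c = 0.141 * sqrt(Q * R)
Compute Q * R = 2 * 179.4 = 358.8
Compute sqrt(358.8) = 18.942
d_c = 0.141 * 18.942 = 2.671

2.671 m


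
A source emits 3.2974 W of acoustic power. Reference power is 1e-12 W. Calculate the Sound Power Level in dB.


Given values:
  W = 3.2974 W
  W_ref = 1e-12 W
Formula: SWL = 10 * log10(W / W_ref)
Compute ratio: W / W_ref = 3297400000000
Compute log10: log10(3297400000000) = 12.518172
Multiply: SWL = 10 * 12.518172 = 125.18

125.18 dB


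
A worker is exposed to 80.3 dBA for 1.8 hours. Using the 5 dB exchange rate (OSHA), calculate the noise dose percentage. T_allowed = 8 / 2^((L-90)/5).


Given values:
  L = 80.3 dBA, T = 1.8 hours
Formula: T_allowed = 8 / 2^((L - 90) / 5)
Compute exponent: (80.3 - 90) / 5 = -1.94
Compute 2^(-1.94) = 0.260616
T_allowed = 8 / 0.260616 = 30.696504 hours
Dose = (T / T_allowed) * 100
Dose = (1.8 / 30.696504) * 100 = 5.86

5.86 %


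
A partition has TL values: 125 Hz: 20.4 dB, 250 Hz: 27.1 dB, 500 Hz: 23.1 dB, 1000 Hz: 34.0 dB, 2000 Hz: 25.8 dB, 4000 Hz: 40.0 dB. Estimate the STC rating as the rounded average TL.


Given TL values at each frequency:
  125 Hz: 20.4 dB
  250 Hz: 27.1 dB
  500 Hz: 23.1 dB
  1000 Hz: 34.0 dB
  2000 Hz: 25.8 dB
  4000 Hz: 40.0 dB
Formula: STC ~ round(average of TL values)
Sum = 20.4 + 27.1 + 23.1 + 34.0 + 25.8 + 40.0 = 170.4
Average = 170.4 / 6 = 28.4
Rounded: 28

28


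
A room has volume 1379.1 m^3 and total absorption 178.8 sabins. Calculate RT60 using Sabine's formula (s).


Given values:
  V = 1379.1 m^3
  A = 178.8 sabins
Formula: RT60 = 0.161 * V / A
Numerator: 0.161 * 1379.1 = 222.0351
RT60 = 222.0351 / 178.8 = 1.242

1.242 s


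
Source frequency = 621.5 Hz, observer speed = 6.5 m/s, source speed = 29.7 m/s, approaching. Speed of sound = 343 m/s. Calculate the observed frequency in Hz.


Given values:
  f_s = 621.5 Hz, v_o = 6.5 m/s, v_s = 29.7 m/s
  Direction: approaching
Formula: f_o = f_s * (c + v_o) / (c - v_s)
Numerator: c + v_o = 343 + 6.5 = 349.5
Denominator: c - v_s = 343 - 29.7 = 313.3
f_o = 621.5 * 349.5 / 313.3 = 693.31

693.31 Hz


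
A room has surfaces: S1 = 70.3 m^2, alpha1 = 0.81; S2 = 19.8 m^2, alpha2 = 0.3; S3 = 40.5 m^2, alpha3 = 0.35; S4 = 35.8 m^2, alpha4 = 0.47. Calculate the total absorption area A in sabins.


Given surfaces:
  Surface 1: 70.3 * 0.81 = 56.943
  Surface 2: 19.8 * 0.3 = 5.94
  Surface 3: 40.5 * 0.35 = 14.175
  Surface 4: 35.8 * 0.47 = 16.826
Formula: A = sum(Si * alpha_i)
A = 56.943 + 5.94 + 14.175 + 16.826
A = 93.88

93.88 sabins


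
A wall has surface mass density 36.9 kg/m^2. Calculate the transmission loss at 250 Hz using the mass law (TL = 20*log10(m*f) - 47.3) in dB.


Given values:
  m = 36.9 kg/m^2, f = 250 Hz
Formula: TL = 20 * log10(m * f) - 47.3
Compute m * f = 36.9 * 250 = 9225.0
Compute log10(9225.0) = 3.964966
Compute 20 * 3.964966 = 79.2993
TL = 79.2993 - 47.3 = 32.0

32.0 dB


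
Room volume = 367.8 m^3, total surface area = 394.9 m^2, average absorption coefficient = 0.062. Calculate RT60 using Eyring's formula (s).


Given values:
  V = 367.8 m^3, S = 394.9 m^2, alpha = 0.062
Formula: RT60 = 0.161 * V / (-S * ln(1 - alpha))
Compute ln(1 - 0.062) = ln(0.938) = -0.064005
Denominator: -394.9 * -0.064005 = 25.2756
Numerator: 0.161 * 367.8 = 59.2158
RT60 = 59.2158 / 25.2756 = 2.343

2.343 s


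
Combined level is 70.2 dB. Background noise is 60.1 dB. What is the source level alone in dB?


Given values:
  L_total = 70.2 dB, L_bg = 60.1 dB
Formula: L_source = 10 * log10(10^(L_total/10) - 10^(L_bg/10))
Convert to linear:
  10^(70.2/10) = 10471285.4805
  10^(60.1/10) = 1023292.9923
Difference: 10471285.4805 - 1023292.9923 = 9447992.4882
L_source = 10 * log10(9447992.4882) = 69.75

69.75 dB


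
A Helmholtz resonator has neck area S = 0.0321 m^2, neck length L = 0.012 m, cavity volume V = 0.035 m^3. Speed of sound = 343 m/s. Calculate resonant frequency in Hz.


Given values:
  S = 0.0321 m^2, L = 0.012 m, V = 0.035 m^3, c = 343 m/s
Formula: f = (c / (2*pi)) * sqrt(S / (V * L))
Compute V * L = 0.035 * 0.012 = 0.00042
Compute S / (V * L) = 0.0321 / 0.00042 = 76.4286
Compute sqrt(76.4286) = 8.742345
Compute c / (2*pi) = 343 / 6.283185 = 54.590148
f = 54.590148 * 8.742345 = 477.25

477.25 Hz


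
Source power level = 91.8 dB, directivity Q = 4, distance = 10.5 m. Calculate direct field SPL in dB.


Given values:
  Lw = 91.8 dB, Q = 4, r = 10.5 m
Formula: SPL = Lw + 10 * log10(Q / (4 * pi * r^2))
Compute 4 * pi * r^2 = 4 * pi * 10.5^2 = 1385.4424
Compute Q / denom = 4 / 1385.4424 = 0.00288716
Compute 10 * log10(0.00288716) = -25.3953
SPL = 91.8 + (-25.3953) = 66.4

66.4 dB


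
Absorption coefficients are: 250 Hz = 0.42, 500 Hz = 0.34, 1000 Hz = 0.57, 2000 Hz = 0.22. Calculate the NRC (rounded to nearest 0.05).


Given values:
  a_250 = 0.42, a_500 = 0.34
  a_1000 = 0.57, a_2000 = 0.22
Formula: NRC = (a250 + a500 + a1000 + a2000) / 4
Sum = 0.42 + 0.34 + 0.57 + 0.22 = 1.55
NRC = 1.55 / 4 = 0.3875
Rounded to nearest 0.05: 0.4

0.4


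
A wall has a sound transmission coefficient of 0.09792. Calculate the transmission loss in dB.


Given values:
  tau = 0.09792
Formula: TL = 10 * log10(1 / tau)
Compute 1 / tau = 1 / 0.09792 = 10.2124
Compute log10(10.2124) = 1.009128
TL = 10 * 1.009128 = 10.09

10.09 dB


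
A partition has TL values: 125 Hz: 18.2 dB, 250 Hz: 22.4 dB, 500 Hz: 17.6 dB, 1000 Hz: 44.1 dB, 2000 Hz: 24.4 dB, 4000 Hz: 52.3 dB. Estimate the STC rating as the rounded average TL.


Given TL values at each frequency:
  125 Hz: 18.2 dB
  250 Hz: 22.4 dB
  500 Hz: 17.6 dB
  1000 Hz: 44.1 dB
  2000 Hz: 24.4 dB
  4000 Hz: 52.3 dB
Formula: STC ~ round(average of TL values)
Sum = 18.2 + 22.4 + 17.6 + 44.1 + 24.4 + 52.3 = 179.0
Average = 179.0 / 6 = 29.83
Rounded: 30

30


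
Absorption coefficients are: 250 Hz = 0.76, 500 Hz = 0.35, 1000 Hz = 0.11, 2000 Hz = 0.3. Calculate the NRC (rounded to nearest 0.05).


Given values:
  a_250 = 0.76, a_500 = 0.35
  a_1000 = 0.11, a_2000 = 0.3
Formula: NRC = (a250 + a500 + a1000 + a2000) / 4
Sum = 0.76 + 0.35 + 0.11 + 0.3 = 1.52
NRC = 1.52 / 4 = 0.38
Rounded to nearest 0.05: 0.4

0.4


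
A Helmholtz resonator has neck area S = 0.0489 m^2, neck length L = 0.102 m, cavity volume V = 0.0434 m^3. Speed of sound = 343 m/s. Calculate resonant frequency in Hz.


Given values:
  S = 0.0489 m^2, L = 0.102 m, V = 0.0434 m^3, c = 343 m/s
Formula: f = (c / (2*pi)) * sqrt(S / (V * L))
Compute V * L = 0.0434 * 0.102 = 0.0044268
Compute S / (V * L) = 0.0489 / 0.0044268 = 11.0464
Compute sqrt(11.0464) = 3.323612
Compute c / (2*pi) = 343 / 6.283185 = 54.590148
f = 54.590148 * 3.323612 = 181.44

181.44 Hz


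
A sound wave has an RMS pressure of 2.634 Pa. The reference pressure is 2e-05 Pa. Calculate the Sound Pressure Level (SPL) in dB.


Given values:
  p = 2.634 Pa
  p_ref = 2e-05 Pa
Formula: SPL = 20 * log10(p / p_ref)
Compute ratio: p / p_ref = 2.634 / 2e-05 = 131700
Compute log10: log10(131700) = 5.119586
Multiply: SPL = 20 * 5.119586 = 102.39

102.39 dB


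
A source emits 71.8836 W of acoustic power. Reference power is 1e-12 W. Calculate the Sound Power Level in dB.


Given values:
  W = 71.8836 W
  W_ref = 1e-12 W
Formula: SWL = 10 * log10(W / W_ref)
Compute ratio: W / W_ref = 71883600000000
Compute log10: log10(71883600000000) = 13.85663
Multiply: SWL = 10 * 13.85663 = 138.57

138.57 dB


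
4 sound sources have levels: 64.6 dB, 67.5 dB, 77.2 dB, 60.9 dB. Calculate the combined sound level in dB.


Formula: L_total = 10 * log10( sum(10^(Li/10)) )
  Source 1: 10^(64.6/10) = 2884031.5031
  Source 2: 10^(67.5/10) = 5623413.2519
  Source 3: 10^(77.2/10) = 52480746.025
  Source 4: 10^(60.9/10) = 1230268.7708
Sum of linear values = 62218459.5508
L_total = 10 * log10(62218459.5508) = 77.94

77.94 dB


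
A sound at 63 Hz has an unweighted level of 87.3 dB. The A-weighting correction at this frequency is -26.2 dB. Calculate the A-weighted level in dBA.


Given values:
  SPL = 87.3 dB
  A-weighting at 63 Hz = -26.2 dB
Formula: L_A = SPL + A_weight
L_A = 87.3 + (-26.2)
L_A = 61.1

61.1 dBA


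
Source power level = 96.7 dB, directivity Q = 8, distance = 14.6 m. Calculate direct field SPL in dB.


Given values:
  Lw = 96.7 dB, Q = 8, r = 14.6 m
Formula: SPL = Lw + 10 * log10(Q / (4 * pi * r^2))
Compute 4 * pi * r^2 = 4 * pi * 14.6^2 = 2678.6476
Compute Q / denom = 8 / 2678.6476 = 0.00298658
Compute 10 * log10(0.00298658) = -25.2483
SPL = 96.7 + (-25.2483) = 71.45

71.45 dB


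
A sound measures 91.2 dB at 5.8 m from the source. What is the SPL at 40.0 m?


Given values:
  SPL1 = 91.2 dB, r1 = 5.8 m, r2 = 40.0 m
Formula: SPL2 = SPL1 - 20 * log10(r2 / r1)
Compute ratio: r2 / r1 = 40.0 / 5.8 = 6.8966
Compute log10: log10(6.8966) = 0.838635
Compute drop: 20 * 0.838635 = 16.7727
SPL2 = 91.2 - 16.7727 = 74.43

74.43 dB


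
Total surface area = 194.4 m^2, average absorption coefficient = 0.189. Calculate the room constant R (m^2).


Given values:
  S = 194.4 m^2, alpha = 0.189
Formula: R = S * alpha / (1 - alpha)
Numerator: 194.4 * 0.189 = 36.7416
Denominator: 1 - 0.189 = 0.811
R = 36.7416 / 0.811 = 45.3

45.3 m^2


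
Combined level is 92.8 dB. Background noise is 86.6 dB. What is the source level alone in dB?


Given values:
  L_total = 92.8 dB, L_bg = 86.6 dB
Formula: L_source = 10 * log10(10^(L_total/10) - 10^(L_bg/10))
Convert to linear:
  10^(92.8/10) = 1905460717.9632
  10^(86.6/10) = 457088189.6149
Difference: 1905460717.9632 - 457088189.6149 = 1448372528.3483
L_source = 10 * log10(1448372528.3483) = 91.61

91.61 dB


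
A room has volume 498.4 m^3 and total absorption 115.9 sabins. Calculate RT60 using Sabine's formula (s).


Given values:
  V = 498.4 m^3
  A = 115.9 sabins
Formula: RT60 = 0.161 * V / A
Numerator: 0.161 * 498.4 = 80.2424
RT60 = 80.2424 / 115.9 = 0.692

0.692 s


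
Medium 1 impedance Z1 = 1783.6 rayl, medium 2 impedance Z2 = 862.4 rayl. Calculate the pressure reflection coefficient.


Given values:
  Z1 = 1783.6 rayl, Z2 = 862.4 rayl
Formula: R = (Z2 - Z1) / (Z2 + Z1)
Numerator: Z2 - Z1 = 862.4 - 1783.6 = -921.2
Denominator: Z2 + Z1 = 862.4 + 1783.6 = 2646.0
R = -921.2 / 2646.0 = -0.3481

-0.3481


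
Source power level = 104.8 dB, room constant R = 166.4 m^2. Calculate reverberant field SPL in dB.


Given values:
  Lw = 104.8 dB, R = 166.4 m^2
Formula: SPL = Lw + 10 * log10(4 / R)
Compute 4 / R = 4 / 166.4 = 0.024038
Compute 10 * log10(0.024038) = -16.191
SPL = 104.8 + (-16.191) = 88.61

88.61 dB


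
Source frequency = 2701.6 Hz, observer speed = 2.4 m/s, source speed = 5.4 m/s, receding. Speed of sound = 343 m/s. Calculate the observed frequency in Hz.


Given values:
  f_s = 2701.6 Hz, v_o = 2.4 m/s, v_s = 5.4 m/s
  Direction: receding
Formula: f_o = f_s * (c - v_o) / (c + v_s)
Numerator: c - v_o = 343 - 2.4 = 340.6
Denominator: c + v_s = 343 + 5.4 = 348.4
f_o = 2701.6 * 340.6 / 348.4 = 2641.12

2641.12 Hz


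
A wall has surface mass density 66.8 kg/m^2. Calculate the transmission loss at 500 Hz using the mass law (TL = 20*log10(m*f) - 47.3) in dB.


Given values:
  m = 66.8 kg/m^2, f = 500 Hz
Formula: TL = 20 * log10(m * f) - 47.3
Compute m * f = 66.8 * 500 = 33400.0
Compute log10(33400.0) = 4.523746
Compute 20 * 4.523746 = 90.4749
TL = 90.4749 - 47.3 = 43.17

43.17 dB


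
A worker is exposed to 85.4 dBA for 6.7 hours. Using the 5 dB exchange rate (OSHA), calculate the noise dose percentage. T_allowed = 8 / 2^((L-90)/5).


Given values:
  L = 85.4 dBA, T = 6.7 hours
Formula: T_allowed = 8 / 2^((L - 90) / 5)
Compute exponent: (85.4 - 90) / 5 = -0.92
Compute 2^(-0.92) = 0.528509
T_allowed = 8 / 0.528509 = 15.136923 hours
Dose = (T / T_allowed) * 100
Dose = (6.7 / 15.136923) * 100 = 44.26

44.26 %


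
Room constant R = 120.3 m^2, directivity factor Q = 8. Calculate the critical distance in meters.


Given values:
  R = 120.3 m^2, Q = 8
Formula: d_c = 0.141 * sqrt(Q * R)
Compute Q * R = 8 * 120.3 = 962.4
Compute sqrt(962.4) = 31.0226
d_c = 0.141 * 31.0226 = 4.374

4.374 m


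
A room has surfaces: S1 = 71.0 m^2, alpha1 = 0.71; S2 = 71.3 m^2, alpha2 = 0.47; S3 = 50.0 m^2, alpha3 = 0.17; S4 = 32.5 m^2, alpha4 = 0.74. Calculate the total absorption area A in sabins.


Given surfaces:
  Surface 1: 71.0 * 0.71 = 50.41
  Surface 2: 71.3 * 0.47 = 33.511
  Surface 3: 50.0 * 0.17 = 8.5
  Surface 4: 32.5 * 0.74 = 24.05
Formula: A = sum(Si * alpha_i)
A = 50.41 + 33.511 + 8.5 + 24.05
A = 116.47

116.47 sabins


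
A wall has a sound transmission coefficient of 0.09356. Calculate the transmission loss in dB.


Given values:
  tau = 0.09356
Formula: TL = 10 * log10(1 / tau)
Compute 1 / tau = 1 / 0.09356 = 10.6883
Compute log10(10.6883) = 1.028909
TL = 10 * 1.028909 = 10.29

10.29 dB


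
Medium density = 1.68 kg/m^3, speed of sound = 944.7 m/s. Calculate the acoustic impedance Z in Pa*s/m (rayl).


Given values:
  rho = 1.68 kg/m^3
  c = 944.7 m/s
Formula: Z = rho * c
Z = 1.68 * 944.7
Z = 1587.1

1587.1 rayl


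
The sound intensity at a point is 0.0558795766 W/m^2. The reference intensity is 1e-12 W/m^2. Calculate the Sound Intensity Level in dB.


Given values:
  I = 0.0558795766 W/m^2
  I_ref = 1e-12 W/m^2
Formula: SIL = 10 * log10(I / I_ref)
Compute ratio: I / I_ref = 55879576600
Compute log10: log10(55879576600) = 10.747253
Multiply: SIL = 10 * 10.747253 = 107.47

107.47 dB


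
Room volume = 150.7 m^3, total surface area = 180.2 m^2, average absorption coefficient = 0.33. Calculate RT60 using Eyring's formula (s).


Given values:
  V = 150.7 m^3, S = 180.2 m^2, alpha = 0.33
Formula: RT60 = 0.161 * V / (-S * ln(1 - alpha))
Compute ln(1 - 0.33) = ln(0.67) = -0.400478
Denominator: -180.2 * -0.400478 = 72.1661
Numerator: 0.161 * 150.7 = 24.2627
RT60 = 24.2627 / 72.1661 = 0.336

0.336 s


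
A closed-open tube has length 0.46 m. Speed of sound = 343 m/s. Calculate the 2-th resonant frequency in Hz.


Given values:
  Tube type: closed-open, L = 0.46 m, c = 343 m/s, n = 2
Formula: f_n = (2n - 1) * c / (4 * L)
Compute 2n - 1 = 2*2 - 1 = 3
Compute 4 * L = 4 * 0.46 = 1.84
f = 3 * 343 / 1.84
f = 559.24

559.24 Hz


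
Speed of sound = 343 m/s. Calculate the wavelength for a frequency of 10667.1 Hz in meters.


Given values:
  c = 343 m/s, f = 10667.1 Hz
Formula: lambda = c / f
lambda = 343 / 10667.1
lambda = 0.0322

0.0322 m


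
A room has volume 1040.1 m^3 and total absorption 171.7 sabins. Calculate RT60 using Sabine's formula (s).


Given values:
  V = 1040.1 m^3
  A = 171.7 sabins
Formula: RT60 = 0.161 * V / A
Numerator: 0.161 * 1040.1 = 167.4561
RT60 = 167.4561 / 171.7 = 0.975

0.975 s


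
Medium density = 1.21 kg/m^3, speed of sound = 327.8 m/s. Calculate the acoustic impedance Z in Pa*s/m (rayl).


Given values:
  rho = 1.21 kg/m^3
  c = 327.8 m/s
Formula: Z = rho * c
Z = 1.21 * 327.8
Z = 396.64

396.64 rayl


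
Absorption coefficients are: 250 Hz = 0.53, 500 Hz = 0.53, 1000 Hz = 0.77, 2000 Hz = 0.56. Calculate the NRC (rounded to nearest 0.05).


Given values:
  a_250 = 0.53, a_500 = 0.53
  a_1000 = 0.77, a_2000 = 0.56
Formula: NRC = (a250 + a500 + a1000 + a2000) / 4
Sum = 0.53 + 0.53 + 0.77 + 0.56 = 2.39
NRC = 2.39 / 4 = 0.5975
Rounded to nearest 0.05: 0.6

0.6


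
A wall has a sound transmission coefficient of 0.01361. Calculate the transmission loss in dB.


Given values:
  tau = 0.01361
Formula: TL = 10 * log10(1 / tau)
Compute 1 / tau = 1 / 0.01361 = 73.4754
Compute log10(73.4754) = 1.866142
TL = 10 * 1.866142 = 18.66

18.66 dB


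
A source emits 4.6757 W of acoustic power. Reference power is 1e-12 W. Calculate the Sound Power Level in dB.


Given values:
  W = 4.6757 W
  W_ref = 1e-12 W
Formula: SWL = 10 * log10(W / W_ref)
Compute ratio: W / W_ref = 4675700000000
Compute log10: log10(4675700000000) = 12.669847
Multiply: SWL = 10 * 12.669847 = 126.7

126.7 dB


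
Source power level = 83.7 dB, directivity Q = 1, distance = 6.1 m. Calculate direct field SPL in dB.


Given values:
  Lw = 83.7 dB, Q = 1, r = 6.1 m
Formula: SPL = Lw + 10 * log10(Q / (4 * pi * r^2))
Compute 4 * pi * r^2 = 4 * pi * 6.1^2 = 467.5947
Compute Q / denom = 1 / 467.5947 = 0.0021386
Compute 10 * log10(0.0021386) = -26.6987
SPL = 83.7 + (-26.6987) = 57.0

57.0 dB


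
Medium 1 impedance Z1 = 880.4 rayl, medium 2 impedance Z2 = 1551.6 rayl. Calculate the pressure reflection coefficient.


Given values:
  Z1 = 880.4 rayl, Z2 = 1551.6 rayl
Formula: R = (Z2 - Z1) / (Z2 + Z1)
Numerator: Z2 - Z1 = 1551.6 - 880.4 = 671.2
Denominator: Z2 + Z1 = 1551.6 + 880.4 = 2432.0
R = 671.2 / 2432.0 = 0.276

0.276


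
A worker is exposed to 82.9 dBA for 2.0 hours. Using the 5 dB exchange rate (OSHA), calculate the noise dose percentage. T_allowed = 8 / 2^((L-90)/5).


Given values:
  L = 82.9 dBA, T = 2.0 hours
Formula: T_allowed = 8 / 2^((L - 90) / 5)
Compute exponent: (82.9 - 90) / 5 = -1.42
Compute 2^(-1.42) = 0.373712
T_allowed = 8 / 0.373712 = 21.406859 hours
Dose = (T / T_allowed) * 100
Dose = (2.0 / 21.406859) * 100 = 9.34

9.34 %


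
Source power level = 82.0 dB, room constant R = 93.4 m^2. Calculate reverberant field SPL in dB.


Given values:
  Lw = 82.0 dB, R = 93.4 m^2
Formula: SPL = Lw + 10 * log10(4 / R)
Compute 4 / R = 4 / 93.4 = 0.042827
Compute 10 * log10(0.042827) = -13.6828
SPL = 82.0 + (-13.6828) = 68.32

68.32 dB


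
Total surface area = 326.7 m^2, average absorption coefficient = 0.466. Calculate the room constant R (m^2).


Given values:
  S = 326.7 m^2, alpha = 0.466
Formula: R = S * alpha / (1 - alpha)
Numerator: 326.7 * 0.466 = 152.2422
Denominator: 1 - 0.466 = 0.534
R = 152.2422 / 0.534 = 285.1

285.1 m^2


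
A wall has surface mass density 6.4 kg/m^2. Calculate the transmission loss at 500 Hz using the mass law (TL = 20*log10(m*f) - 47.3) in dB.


Given values:
  m = 6.4 kg/m^2, f = 500 Hz
Formula: TL = 20 * log10(m * f) - 47.3
Compute m * f = 6.4 * 500 = 3200.0
Compute log10(3200.0) = 3.50515
Compute 20 * 3.50515 = 70.103
TL = 70.103 - 47.3 = 22.8

22.8 dB


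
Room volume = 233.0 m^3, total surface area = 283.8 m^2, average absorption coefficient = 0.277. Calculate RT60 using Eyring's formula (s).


Given values:
  V = 233.0 m^3, S = 283.8 m^2, alpha = 0.277
Formula: RT60 = 0.161 * V / (-S * ln(1 - alpha))
Compute ln(1 - 0.277) = ln(0.723) = -0.324346
Denominator: -283.8 * -0.324346 = 92.0494
Numerator: 0.161 * 233.0 = 37.513
RT60 = 37.513 / 92.0494 = 0.408

0.408 s


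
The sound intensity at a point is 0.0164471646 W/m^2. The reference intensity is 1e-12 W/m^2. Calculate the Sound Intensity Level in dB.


Given values:
  I = 0.0164471646 W/m^2
  I_ref = 1e-12 W/m^2
Formula: SIL = 10 * log10(I / I_ref)
Compute ratio: I / I_ref = 16447164600
Compute log10: log10(16447164600) = 10.216091
Multiply: SIL = 10 * 10.216091 = 102.16

102.16 dB


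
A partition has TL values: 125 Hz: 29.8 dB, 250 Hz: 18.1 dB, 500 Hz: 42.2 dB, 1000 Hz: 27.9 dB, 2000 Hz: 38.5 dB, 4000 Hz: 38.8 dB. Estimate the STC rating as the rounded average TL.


Given TL values at each frequency:
  125 Hz: 29.8 dB
  250 Hz: 18.1 dB
  500 Hz: 42.2 dB
  1000 Hz: 27.9 dB
  2000 Hz: 38.5 dB
  4000 Hz: 38.8 dB
Formula: STC ~ round(average of TL values)
Sum = 29.8 + 18.1 + 42.2 + 27.9 + 38.5 + 38.8 = 195.3
Average = 195.3 / 6 = 32.55
Rounded: 33

33


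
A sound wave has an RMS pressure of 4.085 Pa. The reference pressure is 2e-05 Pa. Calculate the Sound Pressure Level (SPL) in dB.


Given values:
  p = 4.085 Pa
  p_ref = 2e-05 Pa
Formula: SPL = 20 * log10(p / p_ref)
Compute ratio: p / p_ref = 4.085 / 2e-05 = 204250
Compute log10: log10(204250) = 5.310162
Multiply: SPL = 20 * 5.310162 = 106.2

106.2 dB


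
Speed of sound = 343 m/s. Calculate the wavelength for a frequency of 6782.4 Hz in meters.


Given values:
  c = 343 m/s, f = 6782.4 Hz
Formula: lambda = c / f
lambda = 343 / 6782.4
lambda = 0.0506

0.0506 m


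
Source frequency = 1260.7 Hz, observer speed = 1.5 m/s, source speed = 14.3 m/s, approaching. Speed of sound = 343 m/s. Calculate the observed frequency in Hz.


Given values:
  f_s = 1260.7 Hz, v_o = 1.5 m/s, v_s = 14.3 m/s
  Direction: approaching
Formula: f_o = f_s * (c + v_o) / (c - v_s)
Numerator: c + v_o = 343 + 1.5 = 344.5
Denominator: c - v_s = 343 - 14.3 = 328.7
f_o = 1260.7 * 344.5 / 328.7 = 1321.3

1321.3 Hz


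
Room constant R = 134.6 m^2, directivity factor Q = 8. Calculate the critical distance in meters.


Given values:
  R = 134.6 m^2, Q = 8
Formula: d_c = 0.141 * sqrt(Q * R)
Compute Q * R = 8 * 134.6 = 1076.8
Compute sqrt(1076.8) = 32.8146
d_c = 0.141 * 32.8146 = 4.627

4.627 m


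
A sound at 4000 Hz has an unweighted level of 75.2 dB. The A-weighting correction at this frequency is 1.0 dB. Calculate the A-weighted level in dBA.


Given values:
  SPL = 75.2 dB
  A-weighting at 4000 Hz = 1.0 dB
Formula: L_A = SPL + A_weight
L_A = 75.2 + (1.0)
L_A = 76.2

76.2 dBA


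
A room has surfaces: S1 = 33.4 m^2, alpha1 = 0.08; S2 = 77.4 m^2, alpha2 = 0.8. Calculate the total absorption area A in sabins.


Given surfaces:
  Surface 1: 33.4 * 0.08 = 2.672
  Surface 2: 77.4 * 0.8 = 61.92
Formula: A = sum(Si * alpha_i)
A = 2.672 + 61.92
A = 64.59

64.59 sabins


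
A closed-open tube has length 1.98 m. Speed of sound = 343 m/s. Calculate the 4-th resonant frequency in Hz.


Given values:
  Tube type: closed-open, L = 1.98 m, c = 343 m/s, n = 4
Formula: f_n = (2n - 1) * c / (4 * L)
Compute 2n - 1 = 2*4 - 1 = 7
Compute 4 * L = 4 * 1.98 = 7.92
f = 7 * 343 / 7.92
f = 303.16

303.16 Hz


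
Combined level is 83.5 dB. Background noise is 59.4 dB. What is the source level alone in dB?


Given values:
  L_total = 83.5 dB, L_bg = 59.4 dB
Formula: L_source = 10 * log10(10^(L_total/10) - 10^(L_bg/10))
Convert to linear:
  10^(83.5/10) = 223872113.8568
  10^(59.4/10) = 870963.59
Difference: 223872113.8568 - 870963.59 = 223001150.2668
L_source = 10 * log10(223001150.2668) = 83.48

83.48 dB


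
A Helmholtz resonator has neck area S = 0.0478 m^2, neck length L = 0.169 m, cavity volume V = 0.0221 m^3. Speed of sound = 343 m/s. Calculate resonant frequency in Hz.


Given values:
  S = 0.0478 m^2, L = 0.169 m, V = 0.0221 m^3, c = 343 m/s
Formula: f = (c / (2*pi)) * sqrt(S / (V * L))
Compute V * L = 0.0221 * 0.169 = 0.0037349
Compute S / (V * L) = 0.0478 / 0.0037349 = 12.7982
Compute sqrt(12.7982) = 3.577457
Compute c / (2*pi) = 343 / 6.283185 = 54.590148
f = 54.590148 * 3.577457 = 195.29

195.29 Hz


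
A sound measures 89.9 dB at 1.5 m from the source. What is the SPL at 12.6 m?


Given values:
  SPL1 = 89.9 dB, r1 = 1.5 m, r2 = 12.6 m
Formula: SPL2 = SPL1 - 20 * log10(r2 / r1)
Compute ratio: r2 / r1 = 12.6 / 1.5 = 8.4
Compute log10: log10(8.4) = 0.924279
Compute drop: 20 * 0.924279 = 18.4856
SPL2 = 89.9 - 18.4856 = 71.41

71.41 dB


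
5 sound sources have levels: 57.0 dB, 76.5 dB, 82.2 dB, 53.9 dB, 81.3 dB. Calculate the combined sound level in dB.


Formula: L_total = 10 * log10( sum(10^(Li/10)) )
  Source 1: 10^(57.0/10) = 501187.2336
  Source 2: 10^(76.5/10) = 44668359.2151
  Source 3: 10^(82.2/10) = 165958690.7438
  Source 4: 10^(53.9/10) = 245470.8916
  Source 5: 10^(81.3/10) = 134896288.2592
Sum of linear values = 346269996.3433
L_total = 10 * log10(346269996.3433) = 85.39

85.39 dB


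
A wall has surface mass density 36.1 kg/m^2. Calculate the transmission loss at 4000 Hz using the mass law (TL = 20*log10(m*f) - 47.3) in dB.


Given values:
  m = 36.1 kg/m^2, f = 4000 Hz
Formula: TL = 20 * log10(m * f) - 47.3
Compute m * f = 36.1 * 4000 = 144400.0
Compute log10(144400.0) = 5.159567
Compute 20 * 5.159567 = 103.1913
TL = 103.1913 - 47.3 = 55.89

55.89 dB


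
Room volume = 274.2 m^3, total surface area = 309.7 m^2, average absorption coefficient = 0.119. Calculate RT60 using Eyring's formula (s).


Given values:
  V = 274.2 m^3, S = 309.7 m^2, alpha = 0.119
Formula: RT60 = 0.161 * V / (-S * ln(1 - alpha))
Compute ln(1 - 0.119) = ln(0.881) = -0.126698
Denominator: -309.7 * -0.126698 = 39.2384
Numerator: 0.161 * 274.2 = 44.1462
RT60 = 44.1462 / 39.2384 = 1.125

1.125 s


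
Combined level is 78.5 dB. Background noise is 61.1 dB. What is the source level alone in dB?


Given values:
  L_total = 78.5 dB, L_bg = 61.1 dB
Formula: L_source = 10 * log10(10^(L_total/10) - 10^(L_bg/10))
Convert to linear:
  10^(78.5/10) = 70794578.4384
  10^(61.1/10) = 1288249.5517
Difference: 70794578.4384 - 1288249.5517 = 69506328.8867
L_source = 10 * log10(69506328.8867) = 78.42

78.42 dB
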